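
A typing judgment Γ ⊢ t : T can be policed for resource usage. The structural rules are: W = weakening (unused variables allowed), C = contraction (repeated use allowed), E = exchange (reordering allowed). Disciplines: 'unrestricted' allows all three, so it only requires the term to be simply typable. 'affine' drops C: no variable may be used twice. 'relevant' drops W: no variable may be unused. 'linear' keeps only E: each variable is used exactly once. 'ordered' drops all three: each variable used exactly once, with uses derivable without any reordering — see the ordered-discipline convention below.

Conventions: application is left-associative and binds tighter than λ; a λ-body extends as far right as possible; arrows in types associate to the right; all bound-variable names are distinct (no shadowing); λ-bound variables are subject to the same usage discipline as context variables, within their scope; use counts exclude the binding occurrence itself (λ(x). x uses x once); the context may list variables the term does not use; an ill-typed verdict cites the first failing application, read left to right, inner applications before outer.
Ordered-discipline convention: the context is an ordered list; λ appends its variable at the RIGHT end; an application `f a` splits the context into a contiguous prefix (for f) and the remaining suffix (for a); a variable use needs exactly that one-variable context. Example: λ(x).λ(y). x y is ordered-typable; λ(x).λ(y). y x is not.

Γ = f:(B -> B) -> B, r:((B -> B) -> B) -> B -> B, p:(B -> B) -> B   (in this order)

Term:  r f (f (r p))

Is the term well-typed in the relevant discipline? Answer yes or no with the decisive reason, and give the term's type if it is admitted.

yes — at least one use each (f, r, p); term : B
usage: f: 2×, r: 2×, p: 1×
use order (left to right): r, f, f, r, p
typing: well-typed — term : B
across the five disciplines: ordered ✗; linear ✗; affine ✗; relevant ✓; unrestricted ✓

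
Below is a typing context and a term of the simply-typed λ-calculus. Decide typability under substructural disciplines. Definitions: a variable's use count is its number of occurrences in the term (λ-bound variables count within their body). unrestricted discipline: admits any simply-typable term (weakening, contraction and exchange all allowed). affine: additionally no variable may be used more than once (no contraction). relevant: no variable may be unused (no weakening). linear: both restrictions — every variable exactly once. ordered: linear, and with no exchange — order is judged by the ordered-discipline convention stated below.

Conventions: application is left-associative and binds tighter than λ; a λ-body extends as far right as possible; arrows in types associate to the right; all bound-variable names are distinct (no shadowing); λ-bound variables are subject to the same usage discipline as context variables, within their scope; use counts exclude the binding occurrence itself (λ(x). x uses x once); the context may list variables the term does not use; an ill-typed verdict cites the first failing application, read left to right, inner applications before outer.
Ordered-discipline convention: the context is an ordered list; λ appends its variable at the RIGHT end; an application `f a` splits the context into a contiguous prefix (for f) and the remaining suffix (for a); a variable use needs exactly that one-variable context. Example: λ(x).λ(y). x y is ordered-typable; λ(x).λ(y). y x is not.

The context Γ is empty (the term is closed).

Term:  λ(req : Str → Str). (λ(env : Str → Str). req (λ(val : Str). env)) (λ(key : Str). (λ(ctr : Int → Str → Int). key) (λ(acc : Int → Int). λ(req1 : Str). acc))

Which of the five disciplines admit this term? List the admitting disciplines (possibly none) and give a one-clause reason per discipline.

admitted in: none
variable uses: req [bound]=1; env [bound]=1; val [bound]=0; key [bound]=1; ctr [bound]=0; acc [bound]=1; req1 [bound]=0
use order (left to right): req, env, key, acc
typing: ill-typed: an application expects Str but receives Str → Str → Str
ordered: ✗, not simply typable
linear: ✗, fails simple typing
affine: ✗, a type mismatch blocks all five
relevant: ✗, the type mismatch rejects it
unrestricted: ✗, not simply typable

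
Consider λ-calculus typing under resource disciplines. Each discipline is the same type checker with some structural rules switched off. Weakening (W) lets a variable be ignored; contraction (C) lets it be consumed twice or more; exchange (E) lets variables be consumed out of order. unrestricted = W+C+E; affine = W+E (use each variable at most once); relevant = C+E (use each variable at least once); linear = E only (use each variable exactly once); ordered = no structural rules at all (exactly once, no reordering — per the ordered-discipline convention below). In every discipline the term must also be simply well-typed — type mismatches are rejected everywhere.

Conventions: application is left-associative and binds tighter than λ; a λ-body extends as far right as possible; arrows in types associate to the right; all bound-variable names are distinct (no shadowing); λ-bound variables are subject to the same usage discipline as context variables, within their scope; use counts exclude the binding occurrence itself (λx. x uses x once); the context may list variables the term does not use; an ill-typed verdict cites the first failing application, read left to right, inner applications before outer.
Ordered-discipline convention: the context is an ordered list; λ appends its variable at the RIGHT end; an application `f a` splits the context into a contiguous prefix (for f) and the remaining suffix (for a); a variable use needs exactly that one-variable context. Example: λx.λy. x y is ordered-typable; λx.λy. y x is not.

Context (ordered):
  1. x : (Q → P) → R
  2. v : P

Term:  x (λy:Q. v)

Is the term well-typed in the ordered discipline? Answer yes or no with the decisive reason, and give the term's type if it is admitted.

no — y never used (weakening)
variable uses: x ×1, v ×1, y [bound] ×0
order of uses: x, v
typing: well-typed — term : R
all disciplines: ordered ✗ · linear ✗ · affine ✓ · relevant ✗ · unrestricted ✓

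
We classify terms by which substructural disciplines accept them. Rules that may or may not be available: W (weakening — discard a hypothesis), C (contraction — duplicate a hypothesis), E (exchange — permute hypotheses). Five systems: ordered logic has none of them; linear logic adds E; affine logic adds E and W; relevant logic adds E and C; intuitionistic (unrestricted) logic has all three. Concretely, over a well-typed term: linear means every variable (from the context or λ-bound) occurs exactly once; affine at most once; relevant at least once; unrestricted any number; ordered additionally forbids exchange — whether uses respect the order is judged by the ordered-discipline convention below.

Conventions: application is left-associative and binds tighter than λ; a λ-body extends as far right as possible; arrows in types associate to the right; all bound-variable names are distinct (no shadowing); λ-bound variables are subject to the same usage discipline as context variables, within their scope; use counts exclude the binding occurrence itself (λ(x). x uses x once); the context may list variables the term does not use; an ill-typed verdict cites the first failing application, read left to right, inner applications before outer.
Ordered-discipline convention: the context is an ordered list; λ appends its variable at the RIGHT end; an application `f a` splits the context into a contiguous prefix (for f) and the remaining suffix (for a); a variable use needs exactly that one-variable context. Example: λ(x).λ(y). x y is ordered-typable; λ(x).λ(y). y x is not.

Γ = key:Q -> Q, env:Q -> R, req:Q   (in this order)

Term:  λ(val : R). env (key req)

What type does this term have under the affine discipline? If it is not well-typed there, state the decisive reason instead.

term : R -> R
use counts: key=1; env=1; req=1; val (bound)=0
left-to-right use order: env, key, req
typing: ✓ — R -> R
per-discipline verdicts: ordered ✗ | linear ✗ | affine ✓ | relevant ✗ | unrestricted ✓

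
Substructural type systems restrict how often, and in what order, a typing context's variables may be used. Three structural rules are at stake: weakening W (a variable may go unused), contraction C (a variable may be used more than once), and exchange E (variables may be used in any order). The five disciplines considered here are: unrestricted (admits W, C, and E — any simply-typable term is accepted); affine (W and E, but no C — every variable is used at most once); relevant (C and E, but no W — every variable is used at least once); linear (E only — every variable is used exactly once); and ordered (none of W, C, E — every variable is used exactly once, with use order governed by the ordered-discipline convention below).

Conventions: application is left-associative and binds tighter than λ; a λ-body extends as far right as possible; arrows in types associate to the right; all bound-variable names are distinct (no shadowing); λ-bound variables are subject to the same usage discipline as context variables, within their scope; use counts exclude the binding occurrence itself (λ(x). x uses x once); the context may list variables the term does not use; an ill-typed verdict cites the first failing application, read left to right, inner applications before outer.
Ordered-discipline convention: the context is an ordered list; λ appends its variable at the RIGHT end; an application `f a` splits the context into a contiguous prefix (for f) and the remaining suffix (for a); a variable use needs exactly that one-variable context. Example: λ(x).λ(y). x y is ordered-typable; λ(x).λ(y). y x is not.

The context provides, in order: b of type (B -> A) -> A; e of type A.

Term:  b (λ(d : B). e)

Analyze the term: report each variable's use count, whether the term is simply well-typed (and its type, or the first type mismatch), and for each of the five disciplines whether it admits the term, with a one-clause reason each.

use counts: b ×1, e ×1, d [bound] ×0
left-to-right use order: b, e
typing: ✓ — A
ordered: ✗, d never used (weakening)
linear: ✗, d never used (weakening)
affine: ✓, b, e, d: no repeats, contraction unneeded
relevant: ✗, d never used (weakening)
unrestricted: ✓, simply typable at A; W, C, E all held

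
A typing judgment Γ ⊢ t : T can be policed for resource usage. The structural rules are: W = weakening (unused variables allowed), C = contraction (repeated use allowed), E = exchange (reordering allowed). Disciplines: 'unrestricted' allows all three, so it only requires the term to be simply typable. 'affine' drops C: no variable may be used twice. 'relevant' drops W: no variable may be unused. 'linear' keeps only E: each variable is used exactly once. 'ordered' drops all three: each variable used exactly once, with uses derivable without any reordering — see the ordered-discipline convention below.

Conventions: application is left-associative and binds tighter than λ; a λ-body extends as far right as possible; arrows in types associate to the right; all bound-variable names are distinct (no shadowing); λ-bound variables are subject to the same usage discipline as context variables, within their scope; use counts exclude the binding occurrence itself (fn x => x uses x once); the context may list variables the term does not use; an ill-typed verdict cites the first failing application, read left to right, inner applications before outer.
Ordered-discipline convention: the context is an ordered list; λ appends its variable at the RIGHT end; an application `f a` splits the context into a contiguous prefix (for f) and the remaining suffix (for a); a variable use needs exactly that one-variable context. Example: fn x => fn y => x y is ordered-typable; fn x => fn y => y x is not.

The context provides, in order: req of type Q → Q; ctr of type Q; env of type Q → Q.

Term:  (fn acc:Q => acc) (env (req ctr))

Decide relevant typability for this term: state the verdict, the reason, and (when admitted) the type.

yes — at least one use each (req, ctr, env, acc); term : Q
variable uses: req: 1×, ctr: 1×, env: 1×, acc (bound): 1×
use order (left to right): acc, env, req, ctr
typing: well-typed at Q
all disciplines: ordered ✗, linear ✓, affine ✓, relevant ✓, unrestricted ✓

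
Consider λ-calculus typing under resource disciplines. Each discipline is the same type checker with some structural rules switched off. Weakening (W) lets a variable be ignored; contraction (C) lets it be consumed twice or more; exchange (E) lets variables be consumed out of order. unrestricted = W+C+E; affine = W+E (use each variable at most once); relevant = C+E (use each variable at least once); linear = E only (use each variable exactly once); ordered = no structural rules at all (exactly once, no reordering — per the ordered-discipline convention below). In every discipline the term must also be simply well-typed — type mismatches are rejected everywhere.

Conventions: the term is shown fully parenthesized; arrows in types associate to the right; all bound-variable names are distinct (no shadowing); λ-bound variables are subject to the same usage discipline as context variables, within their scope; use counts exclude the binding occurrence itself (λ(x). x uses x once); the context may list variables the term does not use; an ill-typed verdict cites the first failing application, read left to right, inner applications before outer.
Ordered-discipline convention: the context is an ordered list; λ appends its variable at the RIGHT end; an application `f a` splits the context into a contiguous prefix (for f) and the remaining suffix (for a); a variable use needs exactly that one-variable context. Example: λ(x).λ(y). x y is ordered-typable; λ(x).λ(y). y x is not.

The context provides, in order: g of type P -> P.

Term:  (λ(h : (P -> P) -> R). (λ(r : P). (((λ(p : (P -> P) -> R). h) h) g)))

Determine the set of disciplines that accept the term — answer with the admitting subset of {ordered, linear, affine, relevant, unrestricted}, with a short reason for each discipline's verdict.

admitting disciplines: unrestricted
variable uses: g ×1, h [bound] ×2, r [bound] ×0, p [bound] ×0
use order (left to right): h, h, g
typing: well-typed — term : ((P -> P) -> R) -> P -> R
ordered ✗ (needs contraction — h ×2; unused: r, p — weakening required)
linear ✗ (needs contraction — h ×2; unused: r, p — weakening required)
affine ✗ (needs contraction — h ×2)
relevant ✗ (unused: r, p — weakening required)
unrestricted ✓ (simply typable at ((P -> P) -> R) -> P -> R; W, C, E all held)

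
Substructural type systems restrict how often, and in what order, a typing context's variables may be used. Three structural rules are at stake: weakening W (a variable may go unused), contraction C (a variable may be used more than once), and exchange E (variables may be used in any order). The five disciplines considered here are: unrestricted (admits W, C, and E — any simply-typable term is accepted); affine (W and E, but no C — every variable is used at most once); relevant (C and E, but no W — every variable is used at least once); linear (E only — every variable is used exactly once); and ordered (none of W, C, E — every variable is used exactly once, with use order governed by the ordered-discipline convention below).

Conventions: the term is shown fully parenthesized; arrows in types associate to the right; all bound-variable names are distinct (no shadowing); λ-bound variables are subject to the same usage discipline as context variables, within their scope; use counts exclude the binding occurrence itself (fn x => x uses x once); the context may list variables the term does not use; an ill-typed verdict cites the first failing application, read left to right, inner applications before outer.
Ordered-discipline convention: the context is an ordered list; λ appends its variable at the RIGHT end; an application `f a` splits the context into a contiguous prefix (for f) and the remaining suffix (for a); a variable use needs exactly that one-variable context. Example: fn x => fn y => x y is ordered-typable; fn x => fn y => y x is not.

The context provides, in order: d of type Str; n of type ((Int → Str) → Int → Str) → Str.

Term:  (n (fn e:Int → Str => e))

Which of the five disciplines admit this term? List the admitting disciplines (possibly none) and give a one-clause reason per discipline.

admitted by: affine, unrestricted
counts: d ×0, n ×1, e (λ-bound) ×1
left-to-right use order: n, e
typing: ✓ — Str
ordered: ✗, needs weakening: d unused
linear: ✗, needs weakening: d unused
affine: ✓, no duplicate uses among d, n, e
relevant: ✗, needs weakening: d unused
unrestricted: ✓, well-typed at Str; no restrictions here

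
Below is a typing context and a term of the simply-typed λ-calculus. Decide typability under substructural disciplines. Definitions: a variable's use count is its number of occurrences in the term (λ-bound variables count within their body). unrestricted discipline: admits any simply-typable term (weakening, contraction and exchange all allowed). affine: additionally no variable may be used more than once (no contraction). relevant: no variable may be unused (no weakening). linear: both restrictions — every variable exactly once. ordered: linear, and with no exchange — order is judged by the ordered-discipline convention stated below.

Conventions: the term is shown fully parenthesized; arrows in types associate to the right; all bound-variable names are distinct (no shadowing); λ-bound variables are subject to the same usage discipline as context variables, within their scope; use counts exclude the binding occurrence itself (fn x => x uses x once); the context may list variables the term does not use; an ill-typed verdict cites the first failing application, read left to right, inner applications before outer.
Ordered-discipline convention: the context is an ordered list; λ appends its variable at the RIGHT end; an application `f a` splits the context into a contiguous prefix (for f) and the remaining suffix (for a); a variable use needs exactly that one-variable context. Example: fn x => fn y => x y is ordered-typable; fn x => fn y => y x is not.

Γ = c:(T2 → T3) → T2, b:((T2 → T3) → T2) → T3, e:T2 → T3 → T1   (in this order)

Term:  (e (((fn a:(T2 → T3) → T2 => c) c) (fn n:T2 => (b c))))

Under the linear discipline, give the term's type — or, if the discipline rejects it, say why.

not well-typed under linear — uses contraction: c ×3; needs weakening: a, n unused
use counts: c=3; b=1; e=1; a (bound)=0; n (bound)=0
uses in reading order: e, c, c, b, c
typing: well-typed — term : T3 → T1
per-discipline verdicts: ordered ✗, linear ✗, affine ✗, relevant ✗, unrestricted ✓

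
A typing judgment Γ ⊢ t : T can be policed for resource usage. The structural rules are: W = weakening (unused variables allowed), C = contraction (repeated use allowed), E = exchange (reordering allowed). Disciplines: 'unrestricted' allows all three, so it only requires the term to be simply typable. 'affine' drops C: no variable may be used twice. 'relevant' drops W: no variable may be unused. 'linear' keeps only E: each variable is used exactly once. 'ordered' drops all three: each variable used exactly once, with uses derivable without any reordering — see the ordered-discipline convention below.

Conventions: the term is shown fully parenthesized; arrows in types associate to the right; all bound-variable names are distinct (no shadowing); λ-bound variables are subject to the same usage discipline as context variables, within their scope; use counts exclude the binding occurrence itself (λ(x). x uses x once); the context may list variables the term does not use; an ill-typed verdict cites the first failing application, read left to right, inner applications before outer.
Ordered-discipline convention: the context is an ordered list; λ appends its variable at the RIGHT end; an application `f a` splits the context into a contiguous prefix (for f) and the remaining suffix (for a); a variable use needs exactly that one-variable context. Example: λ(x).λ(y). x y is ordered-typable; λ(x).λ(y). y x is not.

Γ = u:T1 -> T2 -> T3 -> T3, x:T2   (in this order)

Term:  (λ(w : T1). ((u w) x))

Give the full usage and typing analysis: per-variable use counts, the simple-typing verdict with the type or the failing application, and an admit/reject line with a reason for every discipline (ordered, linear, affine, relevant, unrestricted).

use counts: u=1; x=1; w (λ-bound)=1
uses in reading order: u, w, x
typing: well-typed — term : T1 -> T3 -> T3
ordered: ✗, no ordered split (uses run u, w, x)
linear: ✓, single use per variable (u, x, w)
affine: ✓, u, x, w: no repeats, contraction unneeded
relevant: ✓, u, x, w: all used, weakening unneeded
unrestricted: ✓, well-typed at T1 -> T3 -> T3; no restrictions here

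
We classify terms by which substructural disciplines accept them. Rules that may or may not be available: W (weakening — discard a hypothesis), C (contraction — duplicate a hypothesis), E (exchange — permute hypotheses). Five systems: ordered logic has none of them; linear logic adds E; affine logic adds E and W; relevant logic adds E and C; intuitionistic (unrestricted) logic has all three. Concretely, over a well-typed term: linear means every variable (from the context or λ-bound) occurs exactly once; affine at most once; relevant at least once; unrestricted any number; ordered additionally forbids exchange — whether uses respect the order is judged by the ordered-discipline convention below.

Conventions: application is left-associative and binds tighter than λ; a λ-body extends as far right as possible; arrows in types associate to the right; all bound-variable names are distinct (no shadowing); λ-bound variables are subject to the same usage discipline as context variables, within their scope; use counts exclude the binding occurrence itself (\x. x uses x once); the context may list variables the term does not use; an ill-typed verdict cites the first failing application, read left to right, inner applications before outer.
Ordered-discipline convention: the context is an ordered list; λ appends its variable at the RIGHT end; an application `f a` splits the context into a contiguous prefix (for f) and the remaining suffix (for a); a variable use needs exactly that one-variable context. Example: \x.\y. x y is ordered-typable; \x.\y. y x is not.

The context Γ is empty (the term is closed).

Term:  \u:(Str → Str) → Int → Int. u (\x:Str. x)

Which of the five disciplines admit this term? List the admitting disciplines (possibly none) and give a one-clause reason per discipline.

admitted by: ordered, linear, affine, relevant, unrestricted
usage: u (bound) ×1, x (bound) ×1
use order (left to right): u, x
typing: well-typed at ((Str → Str) → Int → Int) → Int → Int
ordered ✓ (u, x once each; derivable with no W/C/E)
linear ✓ (each of u, x used exactly once)
affine ✓ (no duplicate uses among u, x)
relevant ✓ (none of u, x goes unused)
unrestricted ✓ (typability at ((Str → Str) → Int → Int) → Int → Int is all that's needed)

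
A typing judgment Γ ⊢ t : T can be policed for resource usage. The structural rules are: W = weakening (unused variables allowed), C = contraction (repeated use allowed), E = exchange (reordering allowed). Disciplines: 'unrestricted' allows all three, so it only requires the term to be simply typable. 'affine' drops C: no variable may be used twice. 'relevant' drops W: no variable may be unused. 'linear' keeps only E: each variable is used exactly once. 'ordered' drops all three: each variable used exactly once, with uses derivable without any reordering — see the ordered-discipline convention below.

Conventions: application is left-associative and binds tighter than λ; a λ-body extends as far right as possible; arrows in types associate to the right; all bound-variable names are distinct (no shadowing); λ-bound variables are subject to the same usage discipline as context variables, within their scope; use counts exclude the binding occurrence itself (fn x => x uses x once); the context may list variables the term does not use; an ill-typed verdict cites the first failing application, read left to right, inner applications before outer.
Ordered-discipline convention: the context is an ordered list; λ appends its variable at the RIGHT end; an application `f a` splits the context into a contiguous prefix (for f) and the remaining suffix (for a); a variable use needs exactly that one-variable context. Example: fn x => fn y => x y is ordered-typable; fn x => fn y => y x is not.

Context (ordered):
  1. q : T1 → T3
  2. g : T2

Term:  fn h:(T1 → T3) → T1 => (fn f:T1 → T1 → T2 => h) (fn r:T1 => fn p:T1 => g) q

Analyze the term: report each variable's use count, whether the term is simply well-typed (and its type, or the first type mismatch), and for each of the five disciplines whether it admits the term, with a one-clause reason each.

variable uses: q ×1; g ×1; h [bound] ×1; f [bound] ×0; r [bound] ×0; p [bound] ×0
left-to-right use order: h, g, q
typing: well-typed — term : ((T1 → T3) → T1) → T1
ordered ✗ (f, r, p never used (weakening))
linear ✗ (f, r, p never used (weakening))
affine ✓ (no duplicate uses among q, g, h, f, r, p)
relevant ✗ (f, r, p never used (weakening))
unrestricted ✓ (well-typed at ((T1 → T3) → T1) → T1; no restrictions here)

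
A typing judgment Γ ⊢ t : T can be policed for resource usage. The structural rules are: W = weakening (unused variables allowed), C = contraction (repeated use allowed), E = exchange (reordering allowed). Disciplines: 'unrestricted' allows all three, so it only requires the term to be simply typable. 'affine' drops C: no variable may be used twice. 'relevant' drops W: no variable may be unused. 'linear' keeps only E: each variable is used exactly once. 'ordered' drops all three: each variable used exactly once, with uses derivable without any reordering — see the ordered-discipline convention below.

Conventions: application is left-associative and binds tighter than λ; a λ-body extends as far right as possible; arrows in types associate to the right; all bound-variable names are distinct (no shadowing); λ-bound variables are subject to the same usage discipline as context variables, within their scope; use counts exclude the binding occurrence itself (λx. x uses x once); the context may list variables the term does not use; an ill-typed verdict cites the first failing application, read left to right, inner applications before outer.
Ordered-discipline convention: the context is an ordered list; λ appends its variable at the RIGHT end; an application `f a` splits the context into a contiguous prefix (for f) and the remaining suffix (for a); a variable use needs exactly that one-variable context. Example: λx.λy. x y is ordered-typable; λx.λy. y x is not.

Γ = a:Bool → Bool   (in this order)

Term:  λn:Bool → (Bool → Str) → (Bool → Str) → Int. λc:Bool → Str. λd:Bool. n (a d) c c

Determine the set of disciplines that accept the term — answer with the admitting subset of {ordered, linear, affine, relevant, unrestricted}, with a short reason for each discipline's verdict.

admitted in: relevant, unrestricted
variable uses: a=1, n [bound]=1, c [bound]=2, d [bound]=1
use order (left to right): n, a, d, c, c
typing: well-typed — term : (Bool → (Bool → Str) → (Bool → Str) → Int) → (Bool → Str) → Bool → Int
ordered: ✗ — c ×2 used more than once (contraction)
linear: ✗ — c ×2 used more than once (contraction)
affine: ✗ — c ×2 used more than once (contraction)
relevant: ✓ — at least one use each (a, n, c, d)
unrestricted: ✓ — typability at (Bool → (Bool → Str) → (Bool → Str) → Int) → (Bool → Str) → Bool → Int is all that's needed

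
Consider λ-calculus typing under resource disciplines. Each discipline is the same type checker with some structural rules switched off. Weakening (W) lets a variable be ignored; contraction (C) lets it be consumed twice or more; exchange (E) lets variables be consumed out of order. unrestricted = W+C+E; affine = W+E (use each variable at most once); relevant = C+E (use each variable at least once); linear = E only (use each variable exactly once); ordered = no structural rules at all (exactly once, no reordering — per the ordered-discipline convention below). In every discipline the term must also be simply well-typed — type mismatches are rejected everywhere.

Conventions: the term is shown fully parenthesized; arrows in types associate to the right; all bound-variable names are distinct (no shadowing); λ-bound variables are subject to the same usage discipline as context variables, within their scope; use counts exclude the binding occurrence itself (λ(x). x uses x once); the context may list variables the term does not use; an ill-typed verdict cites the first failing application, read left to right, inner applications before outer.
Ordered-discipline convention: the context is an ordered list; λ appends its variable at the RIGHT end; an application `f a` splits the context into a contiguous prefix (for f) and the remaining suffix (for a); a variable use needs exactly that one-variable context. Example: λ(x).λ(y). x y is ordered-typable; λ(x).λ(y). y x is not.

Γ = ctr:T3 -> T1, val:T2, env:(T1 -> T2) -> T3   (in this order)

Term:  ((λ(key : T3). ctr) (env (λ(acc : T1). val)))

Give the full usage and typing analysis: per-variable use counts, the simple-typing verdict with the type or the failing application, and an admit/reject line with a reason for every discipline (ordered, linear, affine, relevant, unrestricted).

counts: ctr: 1×, val: 1×, env: 1×, key (λ-bound): 0×, acc (λ-bound): 0×
use order (left to right): ctr, env, val
typing: ✓ — T3 -> T1
ordered ✗ (key, acc left unused)
linear ✗ (key, acc left unused)
affine ✓ (none of ctr, val, env, key, acc used more than once)
relevant ✗ (key, acc left unused)
unrestricted ✓ (well-typed at T3 -> T1; no restrictions here)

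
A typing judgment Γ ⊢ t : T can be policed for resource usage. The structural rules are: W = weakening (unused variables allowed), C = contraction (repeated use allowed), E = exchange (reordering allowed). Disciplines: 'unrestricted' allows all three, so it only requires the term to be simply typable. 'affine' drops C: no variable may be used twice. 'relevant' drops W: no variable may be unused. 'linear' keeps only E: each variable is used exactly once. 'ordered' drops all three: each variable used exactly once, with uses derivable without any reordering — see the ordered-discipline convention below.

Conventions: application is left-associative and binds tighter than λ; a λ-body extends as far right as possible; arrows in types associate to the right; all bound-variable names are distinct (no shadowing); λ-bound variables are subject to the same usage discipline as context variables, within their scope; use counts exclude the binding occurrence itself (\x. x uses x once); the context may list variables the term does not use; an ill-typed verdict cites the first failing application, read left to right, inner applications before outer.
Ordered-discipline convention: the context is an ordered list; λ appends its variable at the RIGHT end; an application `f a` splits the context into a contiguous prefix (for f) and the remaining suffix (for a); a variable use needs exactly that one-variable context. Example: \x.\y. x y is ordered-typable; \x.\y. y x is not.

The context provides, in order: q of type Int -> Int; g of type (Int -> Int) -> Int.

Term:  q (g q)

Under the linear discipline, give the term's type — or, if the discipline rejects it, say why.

not well-typed under linear — repeated use of q ×2
variable uses: q: 2×, g: 1×
left-to-right use order: q, g, q
typing: well-typed — term : Int
per-discipline verdicts: ordered ✗; linear ✗; affine ✗; relevant ✓; unrestricted ✓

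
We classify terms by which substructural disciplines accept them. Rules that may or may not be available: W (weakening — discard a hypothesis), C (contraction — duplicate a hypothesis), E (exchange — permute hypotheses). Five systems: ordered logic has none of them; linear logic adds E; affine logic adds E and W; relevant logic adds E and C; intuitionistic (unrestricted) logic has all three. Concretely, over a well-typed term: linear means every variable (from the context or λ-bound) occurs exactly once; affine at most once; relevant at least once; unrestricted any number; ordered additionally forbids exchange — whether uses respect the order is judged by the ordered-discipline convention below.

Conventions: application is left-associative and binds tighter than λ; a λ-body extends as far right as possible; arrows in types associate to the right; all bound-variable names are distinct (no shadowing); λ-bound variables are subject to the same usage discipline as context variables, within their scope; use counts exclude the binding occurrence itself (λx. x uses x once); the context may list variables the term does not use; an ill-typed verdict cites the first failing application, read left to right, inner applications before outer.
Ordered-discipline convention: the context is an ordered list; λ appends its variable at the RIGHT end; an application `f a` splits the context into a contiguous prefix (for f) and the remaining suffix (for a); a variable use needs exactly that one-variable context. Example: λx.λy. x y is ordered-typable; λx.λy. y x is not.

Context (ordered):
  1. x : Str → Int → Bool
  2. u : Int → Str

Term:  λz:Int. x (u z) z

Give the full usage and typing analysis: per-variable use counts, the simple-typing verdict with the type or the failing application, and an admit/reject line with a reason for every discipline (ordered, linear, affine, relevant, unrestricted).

variable uses: x: 1; u: 1; z [bound]: 2
left-to-right use order: x, u, z, z
typing: ✓ — Int → Bool
ordered ✗ (z ×2 used more than once (contraction))
linear ✗ (z ×2 used more than once (contraction))
affine ✗ (z ×2 used more than once (contraction))
relevant ✓ (every one of x, u, z appears)
unrestricted ✓ (well-typed at Int → Bool; no restrictions here)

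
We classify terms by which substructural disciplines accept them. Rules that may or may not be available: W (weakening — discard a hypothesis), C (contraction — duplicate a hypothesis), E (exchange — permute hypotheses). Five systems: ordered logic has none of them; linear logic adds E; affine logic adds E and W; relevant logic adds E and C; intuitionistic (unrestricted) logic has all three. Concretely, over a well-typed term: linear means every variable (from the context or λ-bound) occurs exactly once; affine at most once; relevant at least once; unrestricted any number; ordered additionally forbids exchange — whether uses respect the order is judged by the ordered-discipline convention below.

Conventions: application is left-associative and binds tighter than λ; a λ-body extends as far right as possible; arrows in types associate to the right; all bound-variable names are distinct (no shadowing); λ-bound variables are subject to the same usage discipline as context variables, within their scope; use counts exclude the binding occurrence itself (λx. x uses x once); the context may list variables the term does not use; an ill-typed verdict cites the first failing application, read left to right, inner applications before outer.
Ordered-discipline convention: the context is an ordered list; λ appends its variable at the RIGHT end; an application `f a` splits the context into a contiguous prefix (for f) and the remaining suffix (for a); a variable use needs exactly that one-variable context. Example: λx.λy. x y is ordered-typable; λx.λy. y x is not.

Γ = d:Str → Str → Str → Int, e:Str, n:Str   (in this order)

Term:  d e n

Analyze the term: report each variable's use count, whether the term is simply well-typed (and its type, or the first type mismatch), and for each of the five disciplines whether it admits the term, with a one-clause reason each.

usage: d: 1; e: 1; n: 1
left-to-right use order: d, e, n
typing: the term checks, with type Str → Int
ordered: ✓, single-use (d, e, n), ordered derivation ok
linear: ✓, each of d, e, n used exactly once
affine: ✓, none of d, e, n used more than once
relevant: ✓, at least one use each (d, e, n)
unrestricted: ✓, type-checks (Str → Int) and nothing is barred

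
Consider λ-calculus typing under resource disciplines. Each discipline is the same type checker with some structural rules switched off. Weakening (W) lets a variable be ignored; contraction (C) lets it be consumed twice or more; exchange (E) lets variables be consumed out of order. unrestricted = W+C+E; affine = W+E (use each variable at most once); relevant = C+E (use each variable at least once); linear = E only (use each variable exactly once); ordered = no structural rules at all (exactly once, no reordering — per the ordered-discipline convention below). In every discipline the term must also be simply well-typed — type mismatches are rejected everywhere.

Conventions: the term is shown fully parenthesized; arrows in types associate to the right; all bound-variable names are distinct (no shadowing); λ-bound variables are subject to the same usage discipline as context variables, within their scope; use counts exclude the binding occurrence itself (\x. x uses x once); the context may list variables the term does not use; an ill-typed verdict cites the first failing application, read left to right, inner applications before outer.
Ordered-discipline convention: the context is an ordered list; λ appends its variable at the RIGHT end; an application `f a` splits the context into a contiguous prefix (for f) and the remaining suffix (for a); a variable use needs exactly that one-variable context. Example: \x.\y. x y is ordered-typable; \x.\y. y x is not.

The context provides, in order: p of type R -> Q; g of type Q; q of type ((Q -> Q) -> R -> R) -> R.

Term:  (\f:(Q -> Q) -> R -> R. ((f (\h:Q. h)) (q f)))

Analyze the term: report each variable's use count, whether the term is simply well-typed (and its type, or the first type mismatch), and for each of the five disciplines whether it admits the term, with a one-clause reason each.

use counts: p ×0; g ×0; q ×1; f (λ-bound) ×2; h (λ-bound) ×1
use order (left to right): f, h, q, f
typing: the term checks, with type ((Q -> Q) -> R -> R) -> R
ordered: ✗ — needs contraction — f ×2; p, g left unused
linear: ✗ — needs contraction — f ×2; p, g left unused
affine: ✗ — needs contraction — f ×2
relevant: ✗ — p, g left unused
unrestricted: ✓ — typability at ((Q -> Q) -> R -> R) -> R is all that's needed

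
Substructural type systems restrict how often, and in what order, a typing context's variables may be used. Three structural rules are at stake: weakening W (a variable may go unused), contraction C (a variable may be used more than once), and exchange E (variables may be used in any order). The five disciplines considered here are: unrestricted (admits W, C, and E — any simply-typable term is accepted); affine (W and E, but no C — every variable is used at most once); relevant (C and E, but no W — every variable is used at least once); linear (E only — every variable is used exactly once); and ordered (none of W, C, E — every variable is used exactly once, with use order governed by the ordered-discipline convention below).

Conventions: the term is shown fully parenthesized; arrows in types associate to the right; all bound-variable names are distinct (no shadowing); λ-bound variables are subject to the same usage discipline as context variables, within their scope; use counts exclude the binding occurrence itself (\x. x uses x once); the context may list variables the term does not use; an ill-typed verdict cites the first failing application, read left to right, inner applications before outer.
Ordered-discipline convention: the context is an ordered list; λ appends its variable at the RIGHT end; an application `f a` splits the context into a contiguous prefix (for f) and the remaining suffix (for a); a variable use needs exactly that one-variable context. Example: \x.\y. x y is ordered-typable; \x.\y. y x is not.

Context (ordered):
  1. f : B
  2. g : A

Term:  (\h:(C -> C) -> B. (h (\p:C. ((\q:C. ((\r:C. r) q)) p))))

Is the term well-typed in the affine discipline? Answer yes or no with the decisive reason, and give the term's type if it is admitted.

yes — no duplicate uses among f, g, h, p, q, r; term : ((C -> C) -> B) -> B
usage: f: 0×, g: 0×, h (bound): 1×, p (bound): 1×, q (bound): 1×, r (bound): 1×
left-to-right use order: h, r, q, p
typing: well-typed — term : ((C -> C) -> B) -> B
per-discipline verdicts: ordered ✗ · linear ✗ · affine ✓ · relevant ✗ · unrestricted ✓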